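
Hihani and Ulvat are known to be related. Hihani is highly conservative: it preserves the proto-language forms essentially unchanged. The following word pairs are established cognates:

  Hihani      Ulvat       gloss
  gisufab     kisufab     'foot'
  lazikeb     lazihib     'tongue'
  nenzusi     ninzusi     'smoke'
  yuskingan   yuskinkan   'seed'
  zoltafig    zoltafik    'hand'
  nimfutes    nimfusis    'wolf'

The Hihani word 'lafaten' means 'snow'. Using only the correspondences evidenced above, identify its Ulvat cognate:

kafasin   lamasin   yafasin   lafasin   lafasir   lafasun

nimfutes ~ nimfusis — Hihani t corresponds to Ulvat s between vowels (before a front vowel).
nenzusi ~ ninzusi — Hihani e corresponds to Ulvat i after a consonant, before a nasal.
Applying these to Hihani 'lafaten':
  lafaten → lafasen   (t→s between vowels (before a front vowel))
  lafasen → lafasin   (e→i after a consonant, before a nasal)
So the Ulvat cognate is 'lafasin'.

lafasin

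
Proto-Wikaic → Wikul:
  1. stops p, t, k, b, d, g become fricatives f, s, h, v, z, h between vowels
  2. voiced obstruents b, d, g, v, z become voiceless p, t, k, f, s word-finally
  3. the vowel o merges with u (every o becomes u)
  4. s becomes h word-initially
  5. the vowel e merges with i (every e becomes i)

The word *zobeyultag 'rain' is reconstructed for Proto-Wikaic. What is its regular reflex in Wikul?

Wikul: *zobeyultag
  zobeyultag → zoveyultag   [intervocalic lenition]
  zoveyultag → zoveyultak   [final devoicing]
  zoveyultak → zuveyultak   [vowel merger]
  zuveyultak (rule 4 does not apply)
  zuveyultak → zuviyultak   [vowel merger]
  giving Wikul zuviyultak.

zuviyultak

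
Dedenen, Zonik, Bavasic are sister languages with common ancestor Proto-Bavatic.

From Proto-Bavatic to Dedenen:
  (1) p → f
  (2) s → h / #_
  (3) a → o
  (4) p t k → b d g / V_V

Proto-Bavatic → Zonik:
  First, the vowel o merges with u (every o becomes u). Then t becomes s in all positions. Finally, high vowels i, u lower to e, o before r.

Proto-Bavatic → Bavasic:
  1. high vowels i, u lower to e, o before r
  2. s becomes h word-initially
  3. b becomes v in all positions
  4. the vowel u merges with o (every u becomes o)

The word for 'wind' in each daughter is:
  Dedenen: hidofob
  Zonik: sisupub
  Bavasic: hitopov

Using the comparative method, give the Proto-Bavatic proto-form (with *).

*sitopob

Position 7: Dedenen has b, Zonik has b, Bavasic has v. Dedenen preserves b here (none of its changes turn any other segment into b), so the proto-segment is *b.
Position 6: Dedenen has o, Zonik has u, Bavasic has o. Taking the neighbouring segments as reconstructed: Dedenen o could go back to *a or *o; Zonik u could go back to *o or *u; Bavasic o could go back to *o or *u — the one source consistent with every daughter is *o.
Position 3: Dedenen has d, Zonik has s, Bavasic has t. Bavasic preserves t here (none of its changes turn any other segment into t), so the proto-segment is *t.
This points to *sitopob. Verify forward in each daughter:
Dedenen: start from *sitopob.
  rule 1 (unconditioned shift): sitopob → sitofob
  rule 2 (debuccalisation): sitofob → hitofob
  rule 3: no change — hitofob
  rule 4 (intervocalic voicing): hitofob → hidofob
  ⇒ Dedenen hidofob
Zonik: start from *sitopob.
  rule 1 (vowel merger): sitopob → situpub
  rule 2 (unconditioned shift): situpub → sisupub
  rule 3: no change — sisupub
  ⇒ Zonik sisupub
Bavasic: start from *sitopob.
  rule 1: no change — sitopob
  rule 2 (debuccalisation): sitopob → hitopob
  rule 3 (unconditioned shift): hitopob → hitopov
  rule 4: no change — hitopov
  ⇒ Bavasic hitopov
*sitopob is the unique common source.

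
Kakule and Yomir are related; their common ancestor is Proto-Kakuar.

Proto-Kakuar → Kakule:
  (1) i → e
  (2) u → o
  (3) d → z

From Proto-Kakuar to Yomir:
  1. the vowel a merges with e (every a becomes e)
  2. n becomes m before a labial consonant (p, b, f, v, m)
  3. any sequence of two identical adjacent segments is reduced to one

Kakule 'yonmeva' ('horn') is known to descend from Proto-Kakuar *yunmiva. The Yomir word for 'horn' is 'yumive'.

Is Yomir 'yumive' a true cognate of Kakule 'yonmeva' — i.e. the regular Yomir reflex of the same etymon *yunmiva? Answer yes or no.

Derive the expected Yomir reflex of *yunmiva:
Yomir: *yunmiva > yunmive > yummive > yumive  (by vowel merger, nasal place assimilation, degemination)
Yomir 'yumive' matches the regular reflex exactly, so the pair is cognate.

yes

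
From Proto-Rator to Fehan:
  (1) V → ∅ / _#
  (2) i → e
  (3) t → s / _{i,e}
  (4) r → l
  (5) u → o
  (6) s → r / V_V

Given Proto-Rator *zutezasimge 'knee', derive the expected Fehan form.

Fehan: *zutezasimge
  zutezasimge → zutezasimg   [apocope]
  zutezasimg → zutezasemg   [vowel merger]
  zutezasemg → zusezasemg   [palatalisation]
  zusezasemg (rule 4 does not apply)
  zusezasemg → zosezasemg   [vowel merger]
  zosezasemg → zorezaremg   [rhotacism]
  giving Fehan zorezaremg.

zorezaremg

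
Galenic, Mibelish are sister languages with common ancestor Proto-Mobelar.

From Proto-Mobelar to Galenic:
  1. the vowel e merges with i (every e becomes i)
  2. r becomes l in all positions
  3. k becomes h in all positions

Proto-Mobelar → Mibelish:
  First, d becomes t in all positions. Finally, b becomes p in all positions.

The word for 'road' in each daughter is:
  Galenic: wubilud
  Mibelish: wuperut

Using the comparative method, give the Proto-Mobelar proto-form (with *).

Position 7: Galenic has d, Mibelish has t. Galenic preserves d here (none of its changes turn any other segment into d), so the proto-segment is *d.
Position 4: Galenic has i, Mibelish has e. Mibelish preserves e here (none of its changes turn any other segment into e), so the proto-segment is *e.
Position 3: Galenic has b, Mibelish has p. Galenic preserves b here (none of its changes turn any other segment into b), so the proto-segment is *b.
Continuing position by position gives *wuberud; check it forward:
Galenic: *wuberud
  wuberud → wubirud   [vowel merger]
  wubirud → wubilud   [unconditioned shift]
  wubilud (rule 3 does not apply)
  giving Galenic wubilud.
Mibelish: *wuberud > wuberut > wuperut  (by unconditioned shift, unconditioned shift)
*wuberud is the unique common source.

*wuberud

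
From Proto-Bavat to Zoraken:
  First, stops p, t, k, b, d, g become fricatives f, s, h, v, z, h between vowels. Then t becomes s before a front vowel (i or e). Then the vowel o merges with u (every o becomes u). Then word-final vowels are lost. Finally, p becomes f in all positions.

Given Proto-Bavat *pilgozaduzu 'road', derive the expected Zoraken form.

Zoraken: *pilgozaduzu > pilgozazuzu > pilguzazuzu > pilguzazuz > filguzazuz  (by intervocalic lenition, vowel merger, apocope, unconditioned shift)

filguzazuz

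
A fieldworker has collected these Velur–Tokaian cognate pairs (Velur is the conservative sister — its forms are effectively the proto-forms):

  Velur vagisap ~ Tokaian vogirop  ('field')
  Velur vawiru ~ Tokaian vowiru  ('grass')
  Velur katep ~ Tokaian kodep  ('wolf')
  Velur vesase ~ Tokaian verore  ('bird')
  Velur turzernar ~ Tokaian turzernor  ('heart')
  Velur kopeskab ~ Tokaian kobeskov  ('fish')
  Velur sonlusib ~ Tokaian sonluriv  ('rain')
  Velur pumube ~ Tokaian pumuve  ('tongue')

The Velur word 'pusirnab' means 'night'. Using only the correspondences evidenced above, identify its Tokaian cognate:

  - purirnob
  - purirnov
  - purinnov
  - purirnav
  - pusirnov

sonlusib ~ sonluriv — Velur s corresponds to Tokaian r between vowels (before a front vowel).
kopeskab ~ kobeskov — Velur a corresponds to Tokaian o after a consonant, before a labial obstruent.
kopeskab ~ kobeskov, sonlusib ~ sonluriv — Velur b corresponds to Tokaian v word-finally.
Applying these to Velur 'pusirnab':
  pusirnab → purirnab   (s→r between vowels (before a front vowel))
  purirnab → purirnob   (a→o after a consonant, before a labial obstruent)
  purirnob → purirnov   (b→v word-finally)
So the Tokaian cognate is 'purirnov'.

purirnov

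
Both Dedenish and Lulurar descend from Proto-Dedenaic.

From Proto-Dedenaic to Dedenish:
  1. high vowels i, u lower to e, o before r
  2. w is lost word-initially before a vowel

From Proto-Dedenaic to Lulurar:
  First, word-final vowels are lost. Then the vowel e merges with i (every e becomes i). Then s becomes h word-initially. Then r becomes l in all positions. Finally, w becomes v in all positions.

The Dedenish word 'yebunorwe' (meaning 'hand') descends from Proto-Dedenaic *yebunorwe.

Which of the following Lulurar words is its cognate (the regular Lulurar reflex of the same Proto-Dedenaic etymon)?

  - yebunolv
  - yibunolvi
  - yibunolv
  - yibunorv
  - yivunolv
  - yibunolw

yibunolv

Lulurar: *yebunorwe
  yebunorwe → yebunorw   [apocope]
  yebunorw → yibunorw   [vowel merger]
  yibunorw (rule 3 does not apply)
  yibunorw → yibunolw   [unconditioned shift]
  yibunolw → yibunolv   [unconditioned shift]
  giving Lulurar yibunolv.
Only 'yibunolv' matches the regular Lulurar development of *yebunorwe.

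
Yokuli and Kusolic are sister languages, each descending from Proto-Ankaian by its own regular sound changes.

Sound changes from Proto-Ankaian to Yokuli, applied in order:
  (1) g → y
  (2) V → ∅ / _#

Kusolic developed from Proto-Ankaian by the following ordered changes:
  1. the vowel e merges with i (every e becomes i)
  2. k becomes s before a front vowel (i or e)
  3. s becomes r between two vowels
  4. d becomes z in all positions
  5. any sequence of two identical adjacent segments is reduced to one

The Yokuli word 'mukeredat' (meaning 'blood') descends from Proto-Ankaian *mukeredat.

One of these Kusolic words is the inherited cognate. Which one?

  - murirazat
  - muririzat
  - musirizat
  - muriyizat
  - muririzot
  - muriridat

Kusolic: *mukeredat
  mukeredat → mukiridat   [vowel merger]
  mukiridat → musiridat   [palatalisation]
  musiridat → muriridat   [rhotacism]
  muriridat → muririzat   [unconditioned shift]
  muririzat (rule 5 does not apply)
  giving Kusolic muririzat.
Only 'muririzat' matches the regular Kusolic development of *mukeredat.

muririzat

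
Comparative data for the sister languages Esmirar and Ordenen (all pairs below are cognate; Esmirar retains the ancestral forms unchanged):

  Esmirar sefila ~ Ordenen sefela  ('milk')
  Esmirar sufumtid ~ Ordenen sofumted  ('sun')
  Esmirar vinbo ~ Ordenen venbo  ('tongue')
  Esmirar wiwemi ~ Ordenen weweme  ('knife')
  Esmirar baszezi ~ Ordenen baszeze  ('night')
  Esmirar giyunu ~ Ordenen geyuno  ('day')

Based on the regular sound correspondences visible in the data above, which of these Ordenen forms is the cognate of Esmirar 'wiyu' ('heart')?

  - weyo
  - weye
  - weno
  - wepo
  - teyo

weyo

sefila ~ sefela, sufumtid ~ sofumted — Esmirar i corresponds to Ordenen e after a consonant, before a consonant other than r, m, n, p, b, f, v.
giyunu ~ geyuno — Esmirar u corresponds to Ordenen o word-finally.
Applying these to Esmirar 'wiyu':
  wiyu → weyu   (i→e after a consonant, before a consonant other than r, m, n, p, b, f, v)
  weyu → weyo   (u→o word-finally)
So the Ordenen cognate is 'weyo'.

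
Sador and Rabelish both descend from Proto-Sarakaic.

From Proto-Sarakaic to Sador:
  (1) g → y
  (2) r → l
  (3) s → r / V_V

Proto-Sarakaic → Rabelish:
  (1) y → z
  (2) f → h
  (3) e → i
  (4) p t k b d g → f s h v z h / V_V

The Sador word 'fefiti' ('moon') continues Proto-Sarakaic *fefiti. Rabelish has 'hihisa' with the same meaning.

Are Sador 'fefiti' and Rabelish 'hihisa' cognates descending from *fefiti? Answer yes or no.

no

Derive the expected Rabelish reflex of *fefiti:
Rabelish: *fefiti > hehiti > hihiti > hihisi  (by unconditioned shift, vowel merger, intervocalic lenition)
The regular Rabelish reflex would be 'hihisi', but the attested form is 'hihisa'. The correspondence is irregular, so they are not cognates (the Rabelish form has a different source).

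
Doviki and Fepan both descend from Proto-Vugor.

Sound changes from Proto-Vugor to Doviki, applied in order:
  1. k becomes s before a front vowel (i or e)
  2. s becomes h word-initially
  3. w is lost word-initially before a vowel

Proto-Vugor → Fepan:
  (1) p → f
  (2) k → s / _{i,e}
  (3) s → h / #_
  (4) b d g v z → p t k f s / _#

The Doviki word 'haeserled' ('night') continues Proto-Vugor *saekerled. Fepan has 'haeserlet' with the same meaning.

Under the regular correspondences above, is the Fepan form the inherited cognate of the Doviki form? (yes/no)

Derive the expected Fepan reflex of *saekerled:
Fepan: *saekerled > saeserled > haeserled > haeserlet  (by palatalisation, debuccalisation, final devoicing)
Fepan 'haeserlet' matches the regular reflex exactly, so the pair is cognate.

yes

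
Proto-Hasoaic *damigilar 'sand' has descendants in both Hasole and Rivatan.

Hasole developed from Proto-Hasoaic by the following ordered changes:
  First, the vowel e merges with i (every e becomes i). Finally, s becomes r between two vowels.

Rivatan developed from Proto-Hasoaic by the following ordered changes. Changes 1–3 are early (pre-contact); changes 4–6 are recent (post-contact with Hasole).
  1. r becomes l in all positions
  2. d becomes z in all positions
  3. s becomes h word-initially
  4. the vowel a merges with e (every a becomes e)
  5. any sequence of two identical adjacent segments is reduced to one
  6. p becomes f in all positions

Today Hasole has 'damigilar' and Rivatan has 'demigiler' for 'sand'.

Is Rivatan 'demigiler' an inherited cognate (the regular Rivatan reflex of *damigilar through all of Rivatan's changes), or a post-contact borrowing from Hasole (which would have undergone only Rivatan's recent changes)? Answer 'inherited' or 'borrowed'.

If inherited, *damigilar would pass through all of Rivatan's changes:
Rivatan: start from *damigilar.
  rule 1 (unconditioned shift): damigilar → damigilal
  rule 2 (unconditioned shift): damigilal → zamigilal
  rule 3: no change — zamigilal
  rule 4 (vowel merger): zamigilal → zemigilel
  rule 5: no change — zemigilel
  rule 6: no change — zemigilel
  ⇒ Rivatan zemigilel
If borrowed from Hasole 'damigilar' after the early changes, it would undergo only the recent ones:
  rule 4 (vowel merger): damigilar → demigiler
  rule 5 (degemination): no change (demigiler)
  rule 6 (unconditioned shift): no change (demigiler)
  ⇒ as a loan: demigiler
Rivatan 'demigiler' matches the loan outcome 'demigiler', not the inherited 'zemigilel' — it skipped the early Rivatan changes, so it was borrowed from Hasole.

borrowed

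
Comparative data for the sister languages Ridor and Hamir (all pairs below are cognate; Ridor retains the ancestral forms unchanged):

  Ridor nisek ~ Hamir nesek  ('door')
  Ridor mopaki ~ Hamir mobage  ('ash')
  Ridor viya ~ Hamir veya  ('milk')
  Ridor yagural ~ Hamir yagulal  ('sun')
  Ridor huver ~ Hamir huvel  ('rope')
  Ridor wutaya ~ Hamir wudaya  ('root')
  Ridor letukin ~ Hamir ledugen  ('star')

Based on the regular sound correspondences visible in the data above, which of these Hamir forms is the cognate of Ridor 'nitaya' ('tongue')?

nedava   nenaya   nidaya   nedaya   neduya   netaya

nisek ~ nesek, viya ~ veya — Ridor i corresponds to Hamir e after a consonant, before a consonant other than r, m, n, p, b, f, v.
wutaya ~ wudaya — Ridor t corresponds to Hamir d between vowels (before a back vowel).
Applying these to Ridor 'nitaya':
  nitaya → netaya   (i→e after a consonant, before a consonant other than r, m, n, p, b, f, v)
  netaya → nedaya   (t→d between vowels (before a back vowel))
So the Hamir cognate is 'nedaya'.

nedaya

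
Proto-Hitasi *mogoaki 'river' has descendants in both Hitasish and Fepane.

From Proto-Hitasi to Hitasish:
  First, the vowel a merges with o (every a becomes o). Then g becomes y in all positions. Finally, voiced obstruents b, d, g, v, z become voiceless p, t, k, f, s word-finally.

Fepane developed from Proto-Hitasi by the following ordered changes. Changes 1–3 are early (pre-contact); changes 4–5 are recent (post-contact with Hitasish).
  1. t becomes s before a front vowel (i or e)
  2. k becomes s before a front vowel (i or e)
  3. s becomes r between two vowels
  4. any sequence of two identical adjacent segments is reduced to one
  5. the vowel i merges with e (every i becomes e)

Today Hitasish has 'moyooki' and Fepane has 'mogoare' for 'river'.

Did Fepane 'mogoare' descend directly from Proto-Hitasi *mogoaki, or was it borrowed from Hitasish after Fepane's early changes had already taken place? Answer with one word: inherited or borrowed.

If inherited, *mogoaki would pass through all of Fepane's changes:
Fepane: *mogoaki > mogoasi > mogoari > mogoare  (by palatalisation, rhotacism, vowel merger)
If borrowed from Hitasish 'moyooki' after the early changes, it would undergo only the recent ones:
  rule 4 (degemination): moyooki → moyoki
  rule 5 (vowel merger): moyoki → moyoke
  ⇒ as a loan: moyoke
Fepane 'mogoare' matches the inherited outcome exactly, so it is an inherited cognate, not a loan.

inherited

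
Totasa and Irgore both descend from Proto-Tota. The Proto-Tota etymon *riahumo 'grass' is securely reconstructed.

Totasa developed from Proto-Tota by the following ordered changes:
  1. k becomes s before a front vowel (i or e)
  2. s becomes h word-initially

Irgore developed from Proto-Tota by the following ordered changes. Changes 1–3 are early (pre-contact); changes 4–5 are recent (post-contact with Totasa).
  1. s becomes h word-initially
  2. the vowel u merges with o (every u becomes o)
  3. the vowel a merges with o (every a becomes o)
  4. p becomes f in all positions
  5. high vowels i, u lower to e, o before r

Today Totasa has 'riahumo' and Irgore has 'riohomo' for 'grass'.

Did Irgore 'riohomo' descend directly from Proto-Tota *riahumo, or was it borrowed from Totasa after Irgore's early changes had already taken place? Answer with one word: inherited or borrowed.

If inherited, *riahumo would pass through all of Irgore's changes:
Irgore: *riahumo > riahomo > riohomo  (by vowel merger, vowel merger)
If borrowed from Totasa 'riahumo' after the early changes, it would undergo only the recent ones:
  rule 4 (unconditioned shift): no change (riahumo)
  rule 5 (pre-rhotic lowering): no change (riahumo)
  ⇒ as a loan: riahumo
Irgore 'riohomo' matches the inherited outcome exactly, so it is an inherited cognate, not a loan.

inherited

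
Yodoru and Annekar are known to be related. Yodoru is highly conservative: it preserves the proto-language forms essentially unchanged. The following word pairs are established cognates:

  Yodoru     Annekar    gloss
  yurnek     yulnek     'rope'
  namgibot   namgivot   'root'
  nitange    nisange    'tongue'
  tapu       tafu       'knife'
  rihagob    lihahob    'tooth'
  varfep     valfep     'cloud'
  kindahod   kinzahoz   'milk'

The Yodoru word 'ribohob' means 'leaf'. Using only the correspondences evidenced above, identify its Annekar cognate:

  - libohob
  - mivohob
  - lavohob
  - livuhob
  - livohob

rihagob ~ lihahob — Yodoru r corresponds to Annekar l word-initially before a front vowel.
namgibot ~ namgivot — Yodoru b corresponds to Annekar v between vowels (before a back vowel).
Applying these to Yodoru 'ribohob':
  ribohob → libohob   (r→l word-initially before a front vowel)
  libohob → livohob   (b→v between vowels (before a back vowel))
So the Annekar cognate is 'livohob'.

livohob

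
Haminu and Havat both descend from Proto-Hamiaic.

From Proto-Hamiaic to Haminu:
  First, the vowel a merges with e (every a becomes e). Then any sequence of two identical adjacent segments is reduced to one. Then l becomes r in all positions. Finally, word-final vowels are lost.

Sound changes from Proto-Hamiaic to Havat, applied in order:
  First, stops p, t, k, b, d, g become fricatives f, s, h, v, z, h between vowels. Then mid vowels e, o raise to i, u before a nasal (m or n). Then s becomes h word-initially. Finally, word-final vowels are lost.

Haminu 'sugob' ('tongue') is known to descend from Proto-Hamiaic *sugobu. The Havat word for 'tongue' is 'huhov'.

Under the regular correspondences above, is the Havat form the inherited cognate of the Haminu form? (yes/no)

Derive the expected Havat reflex of *sugobu:
Havat: *sugobu
  sugobu → suhovu   [intervocalic lenition]
  suhovu (rule 2 does not apply)
  suhovu → huhovu   [debuccalisation]
  huhovu → huhov   [apocope]
  giving Havat huhov.
Havat 'huhov' matches the regular reflex exactly, so the pair is cognate.

yes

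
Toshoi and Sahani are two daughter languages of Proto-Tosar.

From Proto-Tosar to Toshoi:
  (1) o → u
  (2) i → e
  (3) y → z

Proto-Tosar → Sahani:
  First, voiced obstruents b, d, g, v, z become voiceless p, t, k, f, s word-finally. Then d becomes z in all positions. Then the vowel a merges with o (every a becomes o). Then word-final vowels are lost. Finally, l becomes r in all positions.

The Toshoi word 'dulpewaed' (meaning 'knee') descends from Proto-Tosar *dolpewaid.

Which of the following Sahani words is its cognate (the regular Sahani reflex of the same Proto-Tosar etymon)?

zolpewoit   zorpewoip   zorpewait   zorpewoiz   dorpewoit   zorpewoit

zorpewoit

Sahani: start from *dolpewaid.
  rule 1 (final devoicing): dolpewaid → dolpewait
  rule 2 (unconditioned shift): dolpewait → zolpewait
  rule 3 (vowel merger): zolpewait → zolpewoit
  rule 4: no change — zolpewoit
  rule 5 (unconditioned shift): zolpewoit → zorpewoit
  ⇒ Sahani zorpewoit
The other candidates each miss or misapply at least one Sahani change.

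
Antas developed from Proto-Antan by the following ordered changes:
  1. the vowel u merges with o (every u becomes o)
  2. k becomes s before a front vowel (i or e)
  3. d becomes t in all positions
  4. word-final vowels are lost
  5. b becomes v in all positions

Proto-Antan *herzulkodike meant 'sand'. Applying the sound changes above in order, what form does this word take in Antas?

herzolkotis

Antas: start from *herzulkodike.
  rule 1 (vowel merger): herzulkodike → herzolkodike
  rule 2 (palatalisation): herzolkodike → herzolkodise
  rule 3 (unconditioned shift): herzolkodise → herzolkotise
  rule 4 (apocope): herzolkotise → herzolkotis
  rule 5: no change — herzolkotis
  ⇒ Antas herzolkotis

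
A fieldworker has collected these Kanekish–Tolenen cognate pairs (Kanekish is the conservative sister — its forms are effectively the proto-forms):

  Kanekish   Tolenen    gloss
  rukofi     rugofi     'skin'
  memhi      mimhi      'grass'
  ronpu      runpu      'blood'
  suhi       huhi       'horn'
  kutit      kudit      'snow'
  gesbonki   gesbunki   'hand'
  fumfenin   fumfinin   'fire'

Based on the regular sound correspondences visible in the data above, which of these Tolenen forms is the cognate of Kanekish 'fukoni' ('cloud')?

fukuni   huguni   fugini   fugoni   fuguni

fuguni

rukofi ~ rugofi — Kanekish k corresponds to Tolenen g between vowels (before a back vowel).
ronpu ~ runpu, gesbonki ~ gesbunki — Kanekish o corresponds to Tolenen u after a consonant, before a nasal.
Applying these to Kanekish 'fukoni':
  fukoni → fugoni   (k→g between vowels (before a back vowel))
  fugoni → fuguni   (o→u after a consonant, before a nasal)
So the Tolenen cognate is 'fuguni'.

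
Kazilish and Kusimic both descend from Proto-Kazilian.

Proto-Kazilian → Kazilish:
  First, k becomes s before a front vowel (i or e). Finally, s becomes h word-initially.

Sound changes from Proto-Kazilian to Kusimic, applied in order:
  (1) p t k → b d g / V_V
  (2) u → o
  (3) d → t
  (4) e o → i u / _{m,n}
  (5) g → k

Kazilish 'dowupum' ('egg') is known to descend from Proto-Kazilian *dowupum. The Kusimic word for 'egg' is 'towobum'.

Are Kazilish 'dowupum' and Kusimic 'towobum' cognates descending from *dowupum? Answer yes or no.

Derive the expected Kusimic reflex of *dowupum:
Kusimic: start from *dowupum.
  rule 1 (intervocalic voicing): dowupum → dowubum
  rule 2 (vowel merger): dowubum → dowobom
  rule 3 (unconditioned shift): dowobom → towobom
  rule 4 (pre-nasal raising): towobom → towobum
  rule 5: no change — towobum
  ⇒ Kusimic towobum
Kusimic 'towobum' matches the regular reflex exactly, so the pair is cognate.

yes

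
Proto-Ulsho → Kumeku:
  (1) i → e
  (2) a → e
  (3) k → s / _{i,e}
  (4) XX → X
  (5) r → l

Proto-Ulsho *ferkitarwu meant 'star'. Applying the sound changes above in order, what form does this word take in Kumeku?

felsetelwu

Kumeku: *ferkitarwu > ferketarwu > ferketerwu > ferseterwu > felsetelwu  (by vowel merger, vowel merger, palatalisation, unconditioned shift)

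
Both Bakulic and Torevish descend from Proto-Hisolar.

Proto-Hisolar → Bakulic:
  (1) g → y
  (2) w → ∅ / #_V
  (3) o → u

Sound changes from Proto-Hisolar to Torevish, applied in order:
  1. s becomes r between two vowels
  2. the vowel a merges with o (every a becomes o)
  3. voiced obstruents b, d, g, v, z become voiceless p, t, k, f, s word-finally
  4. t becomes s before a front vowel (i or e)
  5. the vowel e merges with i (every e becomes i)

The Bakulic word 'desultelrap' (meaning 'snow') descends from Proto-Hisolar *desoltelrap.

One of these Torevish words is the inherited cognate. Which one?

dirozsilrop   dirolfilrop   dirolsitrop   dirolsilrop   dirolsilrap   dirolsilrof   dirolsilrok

Torevish: *desoltelrap > deroltelrap > deroltelrop > derolselrop > dirolsilrop  (by rhotacism, vowel merger, palatalisation, vowel merger)
Only 'dirolsilrop' matches the regular Torevish development of *desoltelrap.

dirolsilrop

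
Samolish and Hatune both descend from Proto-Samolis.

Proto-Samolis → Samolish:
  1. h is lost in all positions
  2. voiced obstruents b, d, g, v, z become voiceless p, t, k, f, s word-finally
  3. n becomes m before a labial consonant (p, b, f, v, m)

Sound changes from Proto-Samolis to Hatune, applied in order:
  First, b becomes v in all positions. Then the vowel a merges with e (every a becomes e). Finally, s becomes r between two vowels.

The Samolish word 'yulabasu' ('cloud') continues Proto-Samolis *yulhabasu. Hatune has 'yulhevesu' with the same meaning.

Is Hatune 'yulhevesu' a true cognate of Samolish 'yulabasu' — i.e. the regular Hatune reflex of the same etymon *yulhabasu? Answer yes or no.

Derive the expected Hatune reflex of *yulhabasu:
Hatune: *yulhabasu > yulhavasu > yulhevesu > yulheveru  (by unconditioned shift, vowel merger, rhotacism)
The regular Hatune reflex would be 'yulheveru', but the attested form is 'yulhevesu'. The correspondence is irregular, so they are not cognates (the Hatune form has a different source).

no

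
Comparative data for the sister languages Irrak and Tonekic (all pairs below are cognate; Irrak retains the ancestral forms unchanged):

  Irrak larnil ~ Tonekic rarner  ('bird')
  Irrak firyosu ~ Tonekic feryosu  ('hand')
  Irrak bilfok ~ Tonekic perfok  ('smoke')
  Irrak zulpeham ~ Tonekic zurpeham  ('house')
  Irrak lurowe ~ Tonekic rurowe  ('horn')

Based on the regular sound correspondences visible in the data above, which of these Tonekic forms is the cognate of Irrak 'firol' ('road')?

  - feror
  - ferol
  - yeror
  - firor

feror

firyosu ~ feryosu — Irrak i corresponds to Tonekic e after a consonant, before r.
larnil ~ rarner — Irrak l corresponds to Tonekic r word-finally.
Applying these to Irrak 'firol':
  firol → ferol   (i→e after a consonant, before r)
  ferol → feror   (l→r word-finally)
So the Tonekic cognate is 'feror'.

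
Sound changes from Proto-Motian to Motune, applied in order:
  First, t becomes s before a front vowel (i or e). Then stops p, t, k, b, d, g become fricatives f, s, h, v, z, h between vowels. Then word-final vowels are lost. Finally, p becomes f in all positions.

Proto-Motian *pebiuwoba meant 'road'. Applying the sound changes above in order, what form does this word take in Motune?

Motune: *pebiuwoba
  pebiuwoba (rule 1 does not apply)
  pebiuwoba → peviuwova   [intervocalic lenition]
  peviuwova → peviuwov   [apocope]
  peviuwov → feviuwov   [unconditioned shift]
  giving Motune feviuwov.

feviuwov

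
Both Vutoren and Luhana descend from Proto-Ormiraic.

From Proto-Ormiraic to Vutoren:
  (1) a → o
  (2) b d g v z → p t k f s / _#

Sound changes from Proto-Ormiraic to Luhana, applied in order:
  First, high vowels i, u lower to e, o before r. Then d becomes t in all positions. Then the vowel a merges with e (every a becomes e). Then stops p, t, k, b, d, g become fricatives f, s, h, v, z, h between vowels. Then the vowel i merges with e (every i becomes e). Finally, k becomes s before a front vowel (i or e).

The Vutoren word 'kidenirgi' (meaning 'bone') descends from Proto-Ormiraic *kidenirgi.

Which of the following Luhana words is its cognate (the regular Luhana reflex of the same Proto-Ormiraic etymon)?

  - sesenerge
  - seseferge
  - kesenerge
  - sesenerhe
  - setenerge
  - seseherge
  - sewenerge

Luhana: *kidenirgi
  kidenirgi → kidenergi   [pre-rhotic lowering]
  kidenergi → kitenergi   [unconditioned shift]
  kitenergi (rule 3 does not apply)
  kitenergi → kisenergi   [intervocalic lenition]
  kisenergi → kesenerge   [vowel merger]
  kesenerge → sesenerge   [palatalisation]
  giving Luhana sesenerge.
Among the options, 'sesenerge' alone shows every Luhana change applied in order.

sesenerge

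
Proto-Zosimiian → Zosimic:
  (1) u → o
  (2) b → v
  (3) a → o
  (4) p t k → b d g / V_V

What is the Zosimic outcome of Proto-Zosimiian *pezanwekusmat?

Zosimic: *pezanwekusmat
  pezanwekusmat → pezanwekosmat   [vowel merger]
  pezanwekosmat (rule 2 does not apply)
  pezanwekosmat → pezonwekosmot   [vowel merger]
  pezonwekosmot → pezonwegosmot   [intervocalic voicing]
  giving Zosimic pezonwegosmot.

pezonwegosmot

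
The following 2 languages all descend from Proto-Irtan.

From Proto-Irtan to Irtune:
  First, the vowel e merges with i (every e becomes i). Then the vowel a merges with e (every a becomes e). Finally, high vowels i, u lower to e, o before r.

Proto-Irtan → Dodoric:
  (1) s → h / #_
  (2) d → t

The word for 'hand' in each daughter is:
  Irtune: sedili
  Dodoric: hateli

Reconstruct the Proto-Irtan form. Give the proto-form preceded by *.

Position 2: Irtune has e, Dodoric has a. Dodoric preserves a here (none of its changes turn any other segment into a), so the proto-segment is *a.
Position 1: Irtune has s, Dodoric has h. Irtune preserves s here (none of its changes turn any other segment into s), so the proto-segment is *s.
Position 3: Irtune has d, Dodoric has t. Irtune preserves d here (none of its changes turn any other segment into d), so the proto-segment is *d.
This points to *sadeli. Verify forward in each daughter:
Irtune: *sadeli
  sadeli → sadili   [vowel merger]
  sadili → sedili   [vowel merger]
  sedili (rule 3 does not apply)
  giving Irtune sedili.
Dodoric: start from *sadeli.
  rule 1 (debuccalisation): sadeli → hadeli
  rule 2 (unconditioned shift): hadeli → hateli
  ⇒ Dodoric hateli
No other proto-form is consistent with every reflex, so the reconstruction is *sadeli.

*sadeli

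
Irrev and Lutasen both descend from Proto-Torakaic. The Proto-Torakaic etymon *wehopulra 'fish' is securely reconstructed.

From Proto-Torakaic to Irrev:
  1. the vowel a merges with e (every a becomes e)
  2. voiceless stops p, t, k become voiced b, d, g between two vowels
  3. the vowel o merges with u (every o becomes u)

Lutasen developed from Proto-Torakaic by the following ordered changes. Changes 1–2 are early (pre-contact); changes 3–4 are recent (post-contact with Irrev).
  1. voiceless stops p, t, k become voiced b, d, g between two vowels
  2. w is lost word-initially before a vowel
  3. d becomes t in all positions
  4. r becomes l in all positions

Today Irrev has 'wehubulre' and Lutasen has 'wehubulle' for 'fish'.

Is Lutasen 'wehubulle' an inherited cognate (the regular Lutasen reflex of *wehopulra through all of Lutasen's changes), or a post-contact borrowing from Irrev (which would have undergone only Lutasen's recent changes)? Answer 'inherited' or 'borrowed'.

borrowed

If inherited, *wehopulra would pass through all of Lutasen's changes:
Lutasen: *wehopulra
  wehopulra → wehobulra   [intervocalic voicing]
  wehobulra → ehobulra   [glide loss]
  ehobulra (rule 3 does not apply)
  ehobulra → ehobulla   [unconditioned shift]
  giving Lutasen ehobulla.
If borrowed from Irrev 'wehubulre' after the early changes, it would undergo only the recent ones:
  rule 3 (unconditioned shift): no change (wehubulre)
  rule 4 (unconditioned shift): wehubulre → wehubulle
  ⇒ as a loan: wehubulle
Lutasen 'wehubulle' matches the loan outcome 'wehubulle', not the inherited 'ehobulla' — it skipped the early Lutasen changes, so it was borrowed from Irrev.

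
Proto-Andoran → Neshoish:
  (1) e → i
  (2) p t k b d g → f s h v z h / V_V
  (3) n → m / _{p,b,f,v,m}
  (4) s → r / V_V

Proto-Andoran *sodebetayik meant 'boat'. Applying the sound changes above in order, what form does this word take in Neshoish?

Neshoish: *sodebetayik > sodibitayik > sozivisayik > sozivirayik  (by vowel merger, intervocalic lenition, rhotacism)

sozivirayik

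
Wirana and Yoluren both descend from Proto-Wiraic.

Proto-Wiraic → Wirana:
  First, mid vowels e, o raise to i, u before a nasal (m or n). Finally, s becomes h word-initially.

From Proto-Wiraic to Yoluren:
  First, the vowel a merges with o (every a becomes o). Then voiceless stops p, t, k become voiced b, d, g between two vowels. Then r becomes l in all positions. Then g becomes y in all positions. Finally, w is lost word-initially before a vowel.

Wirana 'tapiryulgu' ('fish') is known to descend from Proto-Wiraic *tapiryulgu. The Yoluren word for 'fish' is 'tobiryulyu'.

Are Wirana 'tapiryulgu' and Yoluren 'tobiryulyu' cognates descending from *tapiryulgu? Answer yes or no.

no

Derive the expected Yoluren reflex of *tapiryulgu:
Yoluren: *tapiryulgu > topiryulgu > tobiryulgu > tobilyulgu > tobilyulyu  (by vowel merger, intervocalic voicing, unconditioned shift, unconditioned shift)
The regular Yoluren reflex would be 'tobilyulyu', but the attested form is 'tobiryulyu'. The correspondence is irregular, so they are not cognates (the Yoluren form has a different source).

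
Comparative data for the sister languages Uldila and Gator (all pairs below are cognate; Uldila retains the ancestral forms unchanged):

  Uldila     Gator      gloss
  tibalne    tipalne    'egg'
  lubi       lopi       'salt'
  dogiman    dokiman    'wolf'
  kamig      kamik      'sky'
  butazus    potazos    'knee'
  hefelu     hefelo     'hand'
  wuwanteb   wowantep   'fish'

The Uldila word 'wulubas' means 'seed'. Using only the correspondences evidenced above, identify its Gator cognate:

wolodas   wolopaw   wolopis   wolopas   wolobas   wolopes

wolopas

butazus ~ potazos, wuwanteb ~ wowantep — Uldila u corresponds to Gator o after a consonant, before a consonant other than r, m, n, p, b, f, v.
lubi ~ lopi — Uldila u corresponds to Gator o after a consonant, before a labial obstruent.
tibalne ~ tipalne — Uldila b corresponds to Gator p between vowels (before a back vowel).
Applying these to Uldila 'wulubas':
  wulubas → wolubas   (u→o after a consonant, before a consonant other than r, m, n, p, b, f, v)
  wolubas → wolobas   (u→o after a consonant, before a labial obstruent)
  wolobas → wolopas   (b→p between vowels (before a back vowel))
So the Gator cognate is 'wolopas'.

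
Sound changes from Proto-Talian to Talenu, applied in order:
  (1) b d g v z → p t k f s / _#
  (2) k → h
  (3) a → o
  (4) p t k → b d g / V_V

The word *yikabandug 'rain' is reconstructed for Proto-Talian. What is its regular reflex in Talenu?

Talenu: *yikabandug
  yikabandug → yikabanduk   [final devoicing]
  yikabanduk → yihabanduh   [unconditioned shift]
  yihabanduh → yihobonduh   [vowel merger]
  yihobonduh (rule 4 does not apply)
  giving Talenu yihobonduh.

yihobonduh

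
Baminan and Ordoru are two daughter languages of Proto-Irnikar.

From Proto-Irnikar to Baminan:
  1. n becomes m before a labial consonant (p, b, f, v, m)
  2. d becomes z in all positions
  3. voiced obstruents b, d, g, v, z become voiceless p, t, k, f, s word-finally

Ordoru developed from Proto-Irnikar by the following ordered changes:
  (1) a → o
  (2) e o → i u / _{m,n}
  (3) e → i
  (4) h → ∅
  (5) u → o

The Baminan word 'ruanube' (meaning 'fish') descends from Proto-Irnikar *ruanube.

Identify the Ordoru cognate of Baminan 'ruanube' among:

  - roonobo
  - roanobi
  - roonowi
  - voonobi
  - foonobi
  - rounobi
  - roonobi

roonobi

Ordoru: *ruanube > ruonube > ruunube > ruunubi > roonobi  (by vowel merger, pre-nasal raising, vowel merger, vowel merger)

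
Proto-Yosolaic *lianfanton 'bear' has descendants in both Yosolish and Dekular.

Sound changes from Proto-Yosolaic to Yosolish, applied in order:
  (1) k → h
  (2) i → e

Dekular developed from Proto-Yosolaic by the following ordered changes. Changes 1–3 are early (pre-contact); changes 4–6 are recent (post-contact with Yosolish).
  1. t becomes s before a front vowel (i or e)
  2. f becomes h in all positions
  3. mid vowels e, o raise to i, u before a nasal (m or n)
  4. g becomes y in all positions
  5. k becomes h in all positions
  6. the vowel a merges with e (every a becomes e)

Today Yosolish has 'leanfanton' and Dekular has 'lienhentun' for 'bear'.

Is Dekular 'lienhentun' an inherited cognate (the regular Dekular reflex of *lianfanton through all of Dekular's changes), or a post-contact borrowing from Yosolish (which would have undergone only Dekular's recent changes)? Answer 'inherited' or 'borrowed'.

inherited

If inherited, *lianfanton would pass through all of Dekular's changes:
Dekular: start from *lianfanton.
  rule 1: no change — lianfanton
  rule 2 (unconditioned shift): lianfanton → lianhanton
  rule 3 (pre-nasal raising): lianhanton → lianhantun
  rule 4: no change — lianhantun
  rule 5: no change — lianhantun
  rule 6 (vowel merger): lianhantun → lienhentun
  ⇒ Dekular lienhentun
If borrowed from Yosolish 'leanfanton' after the early changes, it would undergo only the recent ones:
  rule 4 (unconditioned shift): no change (leanfanton)
  rule 5 (unconditioned shift): no change (leanfanton)
  rule 6 (vowel merger): leanfanton → leenfenton
  ⇒ as a loan: leenfenton
Dekular 'lienhentun' matches the inherited outcome exactly, so it is an inherited cognate, not a loan.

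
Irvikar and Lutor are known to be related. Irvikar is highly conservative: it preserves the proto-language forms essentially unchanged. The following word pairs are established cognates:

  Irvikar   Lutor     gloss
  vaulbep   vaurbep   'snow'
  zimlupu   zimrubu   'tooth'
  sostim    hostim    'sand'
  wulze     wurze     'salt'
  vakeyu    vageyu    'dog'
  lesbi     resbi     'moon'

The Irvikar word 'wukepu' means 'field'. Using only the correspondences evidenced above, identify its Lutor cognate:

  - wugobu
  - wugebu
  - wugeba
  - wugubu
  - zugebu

vakeyu ~ vageyu — Irvikar k corresponds to Lutor g between vowels (before a front vowel).
zimlupu ~ zimrubu — Irvikar p corresponds to Lutor b between vowels (before a back vowel).
Applying these to Irvikar 'wukepu':
  wukepu → wugepu   (k→g between vowels (before a front vowel))
  wugepu → wugebu   (p→b between vowels (before a back vowel))
So the Lutor cognate is 'wugebu'.

wugebu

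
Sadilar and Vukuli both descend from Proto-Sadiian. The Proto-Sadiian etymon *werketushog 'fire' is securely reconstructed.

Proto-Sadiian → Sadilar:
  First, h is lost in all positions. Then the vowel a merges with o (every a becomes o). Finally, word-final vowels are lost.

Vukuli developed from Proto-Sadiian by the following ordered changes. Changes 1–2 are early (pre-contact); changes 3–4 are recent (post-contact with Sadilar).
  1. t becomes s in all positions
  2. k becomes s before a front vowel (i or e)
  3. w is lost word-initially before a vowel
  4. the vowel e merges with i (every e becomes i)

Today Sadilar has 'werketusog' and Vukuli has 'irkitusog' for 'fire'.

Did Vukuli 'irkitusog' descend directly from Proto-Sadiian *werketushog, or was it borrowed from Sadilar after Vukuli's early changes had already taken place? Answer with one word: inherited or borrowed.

If inherited, *werketushog would pass through all of Vukuli's changes:
Vukuli: start from *werketushog.
  rule 1 (unconditioned shift): werketushog → werkesushog
  rule 2 (palatalisation): werkesushog → wersesushog
  rule 3 (glide loss): wersesushog → ersesushog
  rule 4 (vowel merger): ersesushog → irsisushog
  ⇒ Vukuli irsisushog
If borrowed from Sadilar 'werketusog' after the early changes, it would undergo only the recent ones:
  rule 3 (glide loss): werketusog → erketusog
  rule 4 (vowel merger): erketusog → irkitusog
  ⇒ as a loan: irkitusog
Vukuli 'irkitusog' matches the loan outcome 'irkitusog', not the inherited 'irsisushog' — it skipped the early Vukuli changes, so it was borrowed from Sadilar.

borrowed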